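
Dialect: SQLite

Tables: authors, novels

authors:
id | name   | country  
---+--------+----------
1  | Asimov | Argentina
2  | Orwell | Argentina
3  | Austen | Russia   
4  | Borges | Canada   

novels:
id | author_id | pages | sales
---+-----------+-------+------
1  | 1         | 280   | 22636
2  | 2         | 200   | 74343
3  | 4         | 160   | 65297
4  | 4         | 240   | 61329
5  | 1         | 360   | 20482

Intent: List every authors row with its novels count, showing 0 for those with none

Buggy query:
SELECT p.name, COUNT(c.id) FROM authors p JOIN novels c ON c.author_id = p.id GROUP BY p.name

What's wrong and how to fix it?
Bug: An inner join excludes parents with zero children

Fix: Switch to LEFT JOIN to retain unmatched parent rows

Corrected query:
SELECT p.name, COUNT(c.id) FROM authors p LEFT JOIN novels c ON c.author_id = p.id GROUP BY p.name

Result:
name   | COUNT(c.id)
-------+------------
Asimov | 2          
Austen | 0          
Borges | 2          
Orwell | 1          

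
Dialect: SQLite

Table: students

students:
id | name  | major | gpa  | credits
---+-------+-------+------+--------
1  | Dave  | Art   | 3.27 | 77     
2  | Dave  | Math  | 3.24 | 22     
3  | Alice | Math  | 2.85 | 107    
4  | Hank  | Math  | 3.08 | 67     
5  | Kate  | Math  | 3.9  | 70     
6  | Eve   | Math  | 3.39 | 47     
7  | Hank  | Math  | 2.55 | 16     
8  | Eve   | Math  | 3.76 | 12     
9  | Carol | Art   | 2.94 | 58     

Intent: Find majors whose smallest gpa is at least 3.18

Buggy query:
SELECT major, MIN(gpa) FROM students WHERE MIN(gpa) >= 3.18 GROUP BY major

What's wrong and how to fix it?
Bug: MIN() in WHERE is a misuse of aggregate

Fix: Replace WHERE with HAVING after the GROUP BY

Corrected query:
SELECT major, MIN(gpa) FROM students GROUP BY major HAVING MIN(gpa) >= 3.18

Result:
(no rows)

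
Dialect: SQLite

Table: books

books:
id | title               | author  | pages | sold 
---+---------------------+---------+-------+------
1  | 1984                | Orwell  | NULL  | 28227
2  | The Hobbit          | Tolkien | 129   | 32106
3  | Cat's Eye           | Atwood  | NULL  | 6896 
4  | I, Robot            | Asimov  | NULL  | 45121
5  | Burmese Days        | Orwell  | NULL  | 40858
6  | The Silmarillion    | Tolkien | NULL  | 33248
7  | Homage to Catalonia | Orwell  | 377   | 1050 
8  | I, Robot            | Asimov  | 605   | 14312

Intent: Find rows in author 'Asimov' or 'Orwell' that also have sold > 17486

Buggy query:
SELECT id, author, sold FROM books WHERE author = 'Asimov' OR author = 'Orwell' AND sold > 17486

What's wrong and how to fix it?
Bug: AND binds tighter than OR, so this parses as author = 'Asimov' OR (author = 'Orwell' AND sold > 17486)

Fix: Add parentheses around the OR so the AND applies to both alternatives

Corrected query:
SELECT id, author, sold FROM books WHERE (author = 'Asimov' OR author = 'Orwell') AND sold > 17486

Result:
id | author | sold 
---+--------+------
1  | Orwell | 28227
4  | Asimov | 45121
5  | Orwell | 40858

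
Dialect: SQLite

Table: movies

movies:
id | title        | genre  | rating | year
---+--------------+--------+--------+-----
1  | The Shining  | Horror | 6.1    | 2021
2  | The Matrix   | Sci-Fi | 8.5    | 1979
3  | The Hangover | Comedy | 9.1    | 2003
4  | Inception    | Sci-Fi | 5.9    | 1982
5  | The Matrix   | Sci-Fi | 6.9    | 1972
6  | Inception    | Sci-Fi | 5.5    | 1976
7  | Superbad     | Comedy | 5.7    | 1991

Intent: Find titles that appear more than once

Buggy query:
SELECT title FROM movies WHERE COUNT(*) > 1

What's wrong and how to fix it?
Bug: COUNT(*) is an aggregate and cannot be used in WHERE

Fix: GROUP BY title, then filter groups with HAVING COUNT(*) > 1

Corrected query:
SELECT title FROM movies GROUP BY title HAVING COUNT(*) > 1

Result:
title     
----------
Inception 
The Matrix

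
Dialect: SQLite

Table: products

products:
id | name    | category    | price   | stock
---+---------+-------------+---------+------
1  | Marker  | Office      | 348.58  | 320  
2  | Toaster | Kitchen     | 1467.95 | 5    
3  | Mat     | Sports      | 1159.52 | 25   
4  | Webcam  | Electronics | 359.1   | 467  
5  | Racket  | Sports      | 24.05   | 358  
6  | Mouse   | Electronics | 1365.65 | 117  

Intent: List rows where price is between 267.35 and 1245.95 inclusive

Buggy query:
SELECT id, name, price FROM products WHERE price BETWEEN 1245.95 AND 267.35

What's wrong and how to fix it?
Bug: BETWEEN expects the lower bound first; with 1245.95 AND 267.35 the range is empty

Fix: Swap the bounds so the smaller value comes first

Corrected query:
SELECT id, name, price FROM products WHERE price BETWEEN 267.35 AND 1245.95

Result:
id | name   | price  
---+--------+--------
1  | Marker | 348.58 
3  | Mat    | 1159.52
4  | Webcam | 359.1  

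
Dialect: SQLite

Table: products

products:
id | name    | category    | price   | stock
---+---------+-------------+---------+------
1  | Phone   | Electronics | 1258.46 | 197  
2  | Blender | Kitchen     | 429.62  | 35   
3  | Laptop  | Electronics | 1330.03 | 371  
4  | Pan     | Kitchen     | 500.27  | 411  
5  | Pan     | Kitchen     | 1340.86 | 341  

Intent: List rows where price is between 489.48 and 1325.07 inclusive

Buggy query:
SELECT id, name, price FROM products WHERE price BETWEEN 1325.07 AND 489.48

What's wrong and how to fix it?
Bug: BETWEEN expects the lower bound first; with 1325.07 AND 489.48 the range is empty

Fix: Write BETWEEN 489.48 AND 1325.07

Corrected query:
SELECT id, name, price FROM products WHERE price BETWEEN 489.48 AND 1325.07

Result:
id | name  | price  
---+-------+--------
1  | Phone | 1258.46
4  | Pan   | 500.27 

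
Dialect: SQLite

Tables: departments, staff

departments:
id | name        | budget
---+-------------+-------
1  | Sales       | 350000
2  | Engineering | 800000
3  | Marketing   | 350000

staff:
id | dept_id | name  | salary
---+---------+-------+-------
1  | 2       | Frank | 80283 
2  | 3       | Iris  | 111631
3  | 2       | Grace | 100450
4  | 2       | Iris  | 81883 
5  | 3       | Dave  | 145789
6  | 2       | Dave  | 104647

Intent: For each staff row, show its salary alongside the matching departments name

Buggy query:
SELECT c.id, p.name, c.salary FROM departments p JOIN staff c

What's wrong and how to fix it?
Bug: Missing join condition: each staff row is matched to all departments rows instead of just its own

Fix: Specify the join condition linking the foreign key to the parent id

Corrected query:
SELECT c.id, p.name, c.salary FROM departments p JOIN staff c ON c.dept_id = p.id

Result:
id | name        | salary
---+-------------+-------
1  | Engineering | 80283 
2  | Marketing   | 111631
3  | Engineering | 100450
4  | Engineering | 81883 
5  | Marketing   | 145789
6  | Engineering | 104647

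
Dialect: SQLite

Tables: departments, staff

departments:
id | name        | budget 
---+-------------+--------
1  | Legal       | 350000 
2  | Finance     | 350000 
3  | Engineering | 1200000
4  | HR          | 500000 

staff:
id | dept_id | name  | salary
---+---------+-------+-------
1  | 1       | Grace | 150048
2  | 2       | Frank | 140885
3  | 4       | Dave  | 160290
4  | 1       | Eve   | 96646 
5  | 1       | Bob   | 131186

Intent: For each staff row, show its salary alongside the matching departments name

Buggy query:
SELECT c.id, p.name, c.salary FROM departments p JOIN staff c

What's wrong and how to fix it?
Bug: JOIN with no ON clause produces a cartesian product; every staff row pairs with every departments row

Fix: Specify the join condition linking the foreign key to the parent id

Corrected query:
SELECT c.id, p.name, c.salary FROM departments p JOIN staff c ON c.dept_id = p.id

Result:
id | name    | salary
---+---------+-------
1  | Legal   | 150048
2  | Finance | 140885
3  | HR      | 160290
4  | Legal   | 96646 
5  | Legal   | 131186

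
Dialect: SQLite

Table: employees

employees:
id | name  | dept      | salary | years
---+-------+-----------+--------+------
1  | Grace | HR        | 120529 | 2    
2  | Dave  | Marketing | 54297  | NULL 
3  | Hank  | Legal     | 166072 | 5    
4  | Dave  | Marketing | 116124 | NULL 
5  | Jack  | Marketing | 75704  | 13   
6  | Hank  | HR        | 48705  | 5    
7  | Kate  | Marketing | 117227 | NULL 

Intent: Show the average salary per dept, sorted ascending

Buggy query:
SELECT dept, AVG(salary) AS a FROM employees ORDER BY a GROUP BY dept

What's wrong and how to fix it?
Bug: ORDER BY appears before GROUP BY; SQL clause order requires GROUP BY first

Fix: Move ORDER BY to the end, after GROUP BY

Corrected query:
SELECT dept, AVG(salary) AS a FROM employees GROUP BY dept ORDER BY a

Result:
dept      | a     
----------+-------
HR        | 84617 
Marketing | 90838 
Legal     | 166072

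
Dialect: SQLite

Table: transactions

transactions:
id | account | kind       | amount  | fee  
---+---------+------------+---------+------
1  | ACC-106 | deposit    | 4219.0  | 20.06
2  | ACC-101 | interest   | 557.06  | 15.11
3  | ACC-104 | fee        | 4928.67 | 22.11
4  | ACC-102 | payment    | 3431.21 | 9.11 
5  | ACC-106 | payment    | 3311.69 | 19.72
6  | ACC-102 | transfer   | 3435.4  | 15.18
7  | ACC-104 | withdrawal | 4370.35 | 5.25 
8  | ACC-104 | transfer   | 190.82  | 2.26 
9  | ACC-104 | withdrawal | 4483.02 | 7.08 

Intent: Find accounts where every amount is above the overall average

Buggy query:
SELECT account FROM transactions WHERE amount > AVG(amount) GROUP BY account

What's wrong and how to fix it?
Bug: WHERE evaluates per row before aggregation, so AVG() is unavailable

Fix: Use a subquery for AVG and a HAVING MIN(...) filter so the condition holds for every row in the group

Corrected query:
SELECT account FROM transactions GROUP BY account HAVING MIN(amount) > (SELECT AVG(amount) FROM transactions)

Result:
account
-------
ACC-102
ACC-106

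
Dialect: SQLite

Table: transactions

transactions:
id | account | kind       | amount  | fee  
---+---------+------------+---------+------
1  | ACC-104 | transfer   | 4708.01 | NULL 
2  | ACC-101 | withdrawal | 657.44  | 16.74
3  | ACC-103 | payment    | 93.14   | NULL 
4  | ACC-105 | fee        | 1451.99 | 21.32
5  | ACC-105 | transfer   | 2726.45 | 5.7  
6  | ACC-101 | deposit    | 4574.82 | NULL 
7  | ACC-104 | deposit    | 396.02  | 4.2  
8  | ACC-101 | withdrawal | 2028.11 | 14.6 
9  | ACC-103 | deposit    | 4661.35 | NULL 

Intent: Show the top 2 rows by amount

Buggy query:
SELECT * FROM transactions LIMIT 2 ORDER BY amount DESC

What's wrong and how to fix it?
Bug: LIMIT must come after ORDER BY

Fix: Sort with ORDER BY, then apply LIMIT

Corrected query:
SELECT * FROM transactions ORDER BY amount DESC LIMIT 2

Result:
id | account | kind     | amount  | fee 
---+---------+----------+---------+-----
1  | ACC-104 | transfer | 4708.01 | NULL
9  | ACC-103 | deposit  | 4661.35 | NULL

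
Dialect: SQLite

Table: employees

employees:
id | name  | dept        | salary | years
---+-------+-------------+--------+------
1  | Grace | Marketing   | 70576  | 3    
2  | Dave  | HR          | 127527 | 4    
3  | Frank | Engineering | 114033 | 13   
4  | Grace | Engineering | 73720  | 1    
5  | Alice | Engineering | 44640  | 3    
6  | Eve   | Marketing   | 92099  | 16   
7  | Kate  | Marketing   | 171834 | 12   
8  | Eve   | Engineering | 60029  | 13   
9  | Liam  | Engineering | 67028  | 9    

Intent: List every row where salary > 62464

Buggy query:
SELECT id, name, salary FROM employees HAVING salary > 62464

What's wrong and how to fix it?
Bug: This is a non-aggregate query (no GROUP BY, no aggregates), so in SQLite the HAVING clause is invalid here; a row-level condition belongs in WHERE

Fix: Replace HAVING with WHERE since the condition applies to individual rows

Corrected query:
SELECT id, name, salary FROM employees WHERE salary > 62464

Result:
id | name  | salary
---+-------+-------
1  | Grace | 70576 
2  | Dave  | 127527
3  | Frank | 114033
4  | Grace | 73720 
6  | Eve   | 92099 
7  | Kate  | 171834
9  | Liam  | 67028 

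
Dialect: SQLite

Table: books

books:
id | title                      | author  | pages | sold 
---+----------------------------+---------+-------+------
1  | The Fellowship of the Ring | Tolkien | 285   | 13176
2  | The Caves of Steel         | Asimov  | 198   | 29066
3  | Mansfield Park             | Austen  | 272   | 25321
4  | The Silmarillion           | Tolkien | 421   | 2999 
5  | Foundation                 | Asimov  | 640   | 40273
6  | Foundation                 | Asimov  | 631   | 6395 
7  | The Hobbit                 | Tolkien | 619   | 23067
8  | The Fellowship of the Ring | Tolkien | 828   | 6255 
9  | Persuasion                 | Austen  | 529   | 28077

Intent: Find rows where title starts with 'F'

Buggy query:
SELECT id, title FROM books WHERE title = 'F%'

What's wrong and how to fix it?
Bug: Wildcards only work with LIKE; '=' treats '%' as a literal character

Fix: Use LIKE for wildcard pattern matching

Corrected query:
SELECT id, title FROM books WHERE title LIKE 'F%'

Result:
id | title     
---+-----------
5  | Foundation
6  | Foundation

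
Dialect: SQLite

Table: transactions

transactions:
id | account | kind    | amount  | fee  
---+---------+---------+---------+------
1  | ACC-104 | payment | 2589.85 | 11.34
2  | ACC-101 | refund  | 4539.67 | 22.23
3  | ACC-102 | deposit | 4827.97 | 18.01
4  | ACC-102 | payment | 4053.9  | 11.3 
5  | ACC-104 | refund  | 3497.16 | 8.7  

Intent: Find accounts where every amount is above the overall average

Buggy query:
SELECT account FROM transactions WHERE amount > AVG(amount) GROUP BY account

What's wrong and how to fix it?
Bug: AVG() is an aggregate; it can't sit directly in WHERE

Fix: Use a subquery for AVG and a HAVING MIN(...) filter so the condition holds for every row in the group

Corrected query:
SELECT account FROM transactions GROUP BY account HAVING MIN(amount) > (SELECT AVG(amount) FROM transactions)

Result:
account
-------
ACC-101
ACC-102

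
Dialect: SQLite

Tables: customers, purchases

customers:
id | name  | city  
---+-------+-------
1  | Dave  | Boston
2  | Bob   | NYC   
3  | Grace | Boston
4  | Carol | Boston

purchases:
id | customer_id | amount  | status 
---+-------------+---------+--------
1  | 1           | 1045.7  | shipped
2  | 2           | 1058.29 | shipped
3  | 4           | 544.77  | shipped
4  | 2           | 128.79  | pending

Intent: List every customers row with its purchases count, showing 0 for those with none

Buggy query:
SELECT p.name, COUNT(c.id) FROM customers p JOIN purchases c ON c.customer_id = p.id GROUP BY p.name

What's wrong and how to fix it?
Bug: An inner join excludes parents with zero children

Fix: Use LEFT JOIN so parents without children still appear (COUNT(c.id) gives 0)

Corrected query:
SELECT p.name, COUNT(c.id) FROM customers p LEFT JOIN purchases c ON c.customer_id = p.id GROUP BY p.name

Result:
name  | COUNT(c.id)
------+------------
Bob   | 2          
Carol | 1          
Dave  | 1          
Grace | 0          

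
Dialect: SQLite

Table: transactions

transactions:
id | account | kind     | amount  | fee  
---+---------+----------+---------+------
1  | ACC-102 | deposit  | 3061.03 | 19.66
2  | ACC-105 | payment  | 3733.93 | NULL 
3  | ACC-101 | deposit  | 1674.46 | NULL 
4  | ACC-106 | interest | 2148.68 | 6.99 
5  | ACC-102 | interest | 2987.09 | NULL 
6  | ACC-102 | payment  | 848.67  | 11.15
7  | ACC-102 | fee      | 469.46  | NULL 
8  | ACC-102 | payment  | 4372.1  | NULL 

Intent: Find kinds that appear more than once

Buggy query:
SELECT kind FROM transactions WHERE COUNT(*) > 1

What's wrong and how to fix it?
Bug: WHERE can't reference COUNT(*); aggregates are computed after WHERE

Fix: Group first, then use HAVING for the count condition

Corrected query:
SELECT kind FROM transactions GROUP BY kind HAVING COUNT(*) > 1

Result:
kind    
--------
deposit 
interest
payment 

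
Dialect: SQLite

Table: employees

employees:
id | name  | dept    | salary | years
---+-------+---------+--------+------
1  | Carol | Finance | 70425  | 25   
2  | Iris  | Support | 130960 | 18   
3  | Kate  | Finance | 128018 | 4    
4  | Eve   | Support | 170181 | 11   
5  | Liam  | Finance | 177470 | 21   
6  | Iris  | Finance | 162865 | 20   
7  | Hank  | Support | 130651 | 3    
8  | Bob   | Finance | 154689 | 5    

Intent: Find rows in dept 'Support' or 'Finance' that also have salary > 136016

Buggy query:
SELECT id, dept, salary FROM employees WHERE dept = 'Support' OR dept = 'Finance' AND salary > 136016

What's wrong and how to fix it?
Bug: Without parentheses, AND is evaluated before OR, so the salary filter only applies to the 'Finance' branch

Fix: Group the OR with parentheses (or use IN), then AND the threshold

Corrected query:
SELECT id, dept, salary FROM employees WHERE (dept = 'Support' OR dept = 'Finance') AND salary > 136016

Result:
id | dept    | salary
---+---------+-------
4  | Support | 170181
5  | Finance | 177470
6  | Finance | 162865
8  | Finance | 154689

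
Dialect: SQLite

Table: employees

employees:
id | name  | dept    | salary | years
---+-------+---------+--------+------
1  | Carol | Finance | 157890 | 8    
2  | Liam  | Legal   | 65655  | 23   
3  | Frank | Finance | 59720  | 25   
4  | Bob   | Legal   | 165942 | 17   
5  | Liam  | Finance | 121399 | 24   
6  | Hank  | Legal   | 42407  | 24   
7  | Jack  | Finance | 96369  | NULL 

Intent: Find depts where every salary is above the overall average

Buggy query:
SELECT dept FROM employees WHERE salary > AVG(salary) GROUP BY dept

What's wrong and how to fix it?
Bug: AVG() is an aggregate; it can't sit directly in WHERE

Fix: Use a subquery for AVG and a HAVING MIN(...) filter so the condition holds for every row in the group

Corrected query:
SELECT dept FROM employees GROUP BY dept HAVING MIN(salary) > (SELECT AVG(salary) FROM employees)

Result:
(no rows)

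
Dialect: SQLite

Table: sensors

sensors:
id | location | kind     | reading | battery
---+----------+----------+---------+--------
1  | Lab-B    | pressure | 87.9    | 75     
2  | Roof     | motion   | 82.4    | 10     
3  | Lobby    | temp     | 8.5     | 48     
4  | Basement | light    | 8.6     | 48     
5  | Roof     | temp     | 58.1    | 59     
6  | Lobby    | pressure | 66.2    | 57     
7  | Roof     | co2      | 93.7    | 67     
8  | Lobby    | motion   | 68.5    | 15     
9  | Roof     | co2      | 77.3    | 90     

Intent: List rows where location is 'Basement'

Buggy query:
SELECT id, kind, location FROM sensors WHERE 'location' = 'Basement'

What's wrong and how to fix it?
Bug: Single quotes denote string literals in SQL; the column name is being compared as a constant string

Fix: Reference the column as location without single quotes

Corrected query:
SELECT id, kind, location FROM sensors WHERE location = 'Basement'

Result:
id | kind  | location
---+-------+---------
4  | light | Basement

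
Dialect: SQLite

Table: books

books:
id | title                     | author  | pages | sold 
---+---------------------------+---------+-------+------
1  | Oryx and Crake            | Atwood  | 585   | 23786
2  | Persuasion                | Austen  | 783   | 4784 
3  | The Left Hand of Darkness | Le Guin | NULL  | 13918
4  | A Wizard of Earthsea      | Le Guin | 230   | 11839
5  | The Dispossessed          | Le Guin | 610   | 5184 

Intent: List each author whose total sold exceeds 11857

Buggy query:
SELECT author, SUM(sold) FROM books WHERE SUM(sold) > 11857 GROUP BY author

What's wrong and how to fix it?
Bug: SUM(sold) is an aggregate, but WHERE filters rows before aggregation

Fix: Use HAVING (which filters groups after aggregation) instead of WHERE

Corrected query:
SELECT author, SUM(sold) FROM books GROUP BY author HAVING SUM(sold) > 11857

Result:
author  | SUM(sold)
--------+----------
Atwood  | 23786    
Le Guin | 30941    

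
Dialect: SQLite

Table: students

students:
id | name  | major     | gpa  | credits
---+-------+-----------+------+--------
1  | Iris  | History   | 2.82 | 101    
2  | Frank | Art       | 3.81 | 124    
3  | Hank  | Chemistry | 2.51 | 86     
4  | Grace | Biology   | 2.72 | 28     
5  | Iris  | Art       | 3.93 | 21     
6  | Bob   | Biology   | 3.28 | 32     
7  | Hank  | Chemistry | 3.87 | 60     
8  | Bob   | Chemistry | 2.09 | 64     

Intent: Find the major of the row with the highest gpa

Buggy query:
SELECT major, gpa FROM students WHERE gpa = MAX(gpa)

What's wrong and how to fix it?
Bug: WHERE is evaluated per row; an aggregate over the whole table isn't defined there

Fix: Wrap MAX in a scalar subquery so WHERE compares against a single value

Corrected query:
SELECT major, gpa FROM students WHERE gpa = (SELECT MAX(gpa) FROM students)

Result:
major | gpa 
------+-----
Art   | 3.93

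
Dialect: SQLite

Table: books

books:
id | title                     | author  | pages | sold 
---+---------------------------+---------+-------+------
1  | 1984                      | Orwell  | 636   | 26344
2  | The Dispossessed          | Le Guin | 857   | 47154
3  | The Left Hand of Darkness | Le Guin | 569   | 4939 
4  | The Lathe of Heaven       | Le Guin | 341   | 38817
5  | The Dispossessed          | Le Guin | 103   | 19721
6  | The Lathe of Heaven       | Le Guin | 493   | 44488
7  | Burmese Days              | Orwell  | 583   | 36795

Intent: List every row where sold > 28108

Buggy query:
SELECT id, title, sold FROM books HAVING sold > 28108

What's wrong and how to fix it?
Bug: This is a non-aggregate query (no GROUP BY, no aggregates), so in SQLite the HAVING clause is invalid here; a row-level condition belongs in WHERE

Fix: Replace HAVING with WHERE since the condition applies to individual rows

Corrected query:
SELECT id, title, sold FROM books WHERE sold > 28108

Result:
id | title               | sold 
---+---------------------+------
2  | The Dispossessed    | 47154
4  | The Lathe of Heaven | 38817
6  | The Lathe of Heaven | 44488
7  | Burmese Days        | 36795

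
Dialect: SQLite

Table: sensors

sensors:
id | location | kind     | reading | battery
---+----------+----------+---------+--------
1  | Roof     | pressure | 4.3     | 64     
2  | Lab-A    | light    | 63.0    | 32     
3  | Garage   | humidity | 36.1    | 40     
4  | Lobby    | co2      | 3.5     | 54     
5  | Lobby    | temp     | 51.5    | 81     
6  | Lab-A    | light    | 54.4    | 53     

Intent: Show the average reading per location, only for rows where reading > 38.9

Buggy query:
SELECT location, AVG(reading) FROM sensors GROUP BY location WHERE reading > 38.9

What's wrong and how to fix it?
Bug: WHERE cannot follow GROUP BY

Fix: Move the WHERE clause before GROUP BY

Corrected query:
SELECT location, AVG(reading) FROM sensors WHERE reading > 38.9 GROUP BY location

Result:
location | AVG(reading)
---------+-------------
Lab-A    | 58.7        
Lobby    | 51.5        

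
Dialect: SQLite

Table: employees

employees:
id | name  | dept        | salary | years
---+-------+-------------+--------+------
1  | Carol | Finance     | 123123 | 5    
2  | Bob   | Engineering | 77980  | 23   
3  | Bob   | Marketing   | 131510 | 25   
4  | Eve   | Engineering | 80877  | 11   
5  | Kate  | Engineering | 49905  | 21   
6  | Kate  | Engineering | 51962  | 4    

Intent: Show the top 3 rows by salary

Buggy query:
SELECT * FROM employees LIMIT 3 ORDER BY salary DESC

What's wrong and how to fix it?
Bug: ORDER BY cannot follow LIMIT; LIMIT is the final clause

Fix: Sort with ORDER BY, then apply LIMIT

Corrected query:
SELECT * FROM employees ORDER BY salary DESC LIMIT 3

Result:
id | name  | dept        | salary | years
---+-------+-------------+--------+------
3  | Bob   | Marketing   | 131510 | 25   
1  | Carol | Finance     | 123123 | 5    
4  | Eve   | Engineering | 80877  | 11   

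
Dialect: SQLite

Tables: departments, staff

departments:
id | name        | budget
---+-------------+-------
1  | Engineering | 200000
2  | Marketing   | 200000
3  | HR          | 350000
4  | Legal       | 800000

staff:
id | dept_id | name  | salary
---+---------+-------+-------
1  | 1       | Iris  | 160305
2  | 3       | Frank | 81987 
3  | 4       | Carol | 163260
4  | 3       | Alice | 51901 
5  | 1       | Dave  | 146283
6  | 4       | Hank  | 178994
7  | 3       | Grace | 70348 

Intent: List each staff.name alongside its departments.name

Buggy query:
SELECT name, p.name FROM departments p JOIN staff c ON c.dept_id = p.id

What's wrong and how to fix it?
Bug: Both tables have a 'name' column; the unqualified reference is ambiguous

Fix: Qualify the column with its table alias (c.name)

Corrected query:
SELECT c.name, p.name FROM departments p JOIN staff c ON c.dept_id = p.id

Result:
name  | name       
------+------------
Iris  | Engineering
Frank | HR         
Carol | Legal      
Alice | HR         
Dave  | Engineering
Hank  | Legal      
Grace | HR         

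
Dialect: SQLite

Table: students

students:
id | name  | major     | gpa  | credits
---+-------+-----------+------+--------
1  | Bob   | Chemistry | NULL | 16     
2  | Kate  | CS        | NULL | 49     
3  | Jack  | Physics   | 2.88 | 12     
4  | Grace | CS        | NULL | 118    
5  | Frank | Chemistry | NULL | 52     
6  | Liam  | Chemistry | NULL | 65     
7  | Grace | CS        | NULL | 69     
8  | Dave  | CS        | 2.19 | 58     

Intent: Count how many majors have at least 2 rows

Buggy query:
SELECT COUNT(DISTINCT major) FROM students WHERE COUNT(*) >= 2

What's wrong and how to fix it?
Bug: COUNT(*) cannot appear in WHERE; the per-group count doesn't exist yet

Fix: Group first with HAVING COUNT(*) >= 2, then COUNT the resulting groups

Corrected query:
SELECT COUNT(*) FROM (SELECT major FROM students GROUP BY major HAVING COUNT(*) >= 2)

Result:
COUNT(*)
--------
2       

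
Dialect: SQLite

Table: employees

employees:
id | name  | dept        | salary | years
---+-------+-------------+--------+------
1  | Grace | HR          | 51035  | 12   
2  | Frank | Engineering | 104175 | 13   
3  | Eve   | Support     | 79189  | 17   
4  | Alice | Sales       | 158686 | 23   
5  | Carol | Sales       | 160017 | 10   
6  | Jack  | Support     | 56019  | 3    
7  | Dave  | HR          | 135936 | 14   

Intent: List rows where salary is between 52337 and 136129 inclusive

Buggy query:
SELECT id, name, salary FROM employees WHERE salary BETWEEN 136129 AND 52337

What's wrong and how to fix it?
Bug: The bounds are reversed; BETWEEN a AND b requires a <= b to match anything

Fix: Swap the bounds so the smaller value comes first

Corrected query:
SELECT id, name, salary FROM employees WHERE salary BETWEEN 52337 AND 136129

Result:
id | name  | salary
---+-------+-------
2  | Frank | 104175
3  | Eve   | 79189 
6  | Jack  | 56019 
7  | Dave  | 135936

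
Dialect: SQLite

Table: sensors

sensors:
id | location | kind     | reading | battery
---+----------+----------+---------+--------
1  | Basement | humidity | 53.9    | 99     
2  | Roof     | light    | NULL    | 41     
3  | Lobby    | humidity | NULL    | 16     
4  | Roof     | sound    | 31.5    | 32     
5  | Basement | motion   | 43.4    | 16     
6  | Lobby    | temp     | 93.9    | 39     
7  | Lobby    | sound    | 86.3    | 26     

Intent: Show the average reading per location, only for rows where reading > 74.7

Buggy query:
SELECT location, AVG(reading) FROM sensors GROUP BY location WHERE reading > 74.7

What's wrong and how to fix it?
Bug: WHERE cannot follow GROUP BY

Fix: Place WHERE between FROM and GROUP BY

Corrected query:
SELECT location, AVG(reading) FROM sensors WHERE reading > 74.7 GROUP BY location

Result:
location | AVG(reading)
---------+-------------
Lobby    | 90.1        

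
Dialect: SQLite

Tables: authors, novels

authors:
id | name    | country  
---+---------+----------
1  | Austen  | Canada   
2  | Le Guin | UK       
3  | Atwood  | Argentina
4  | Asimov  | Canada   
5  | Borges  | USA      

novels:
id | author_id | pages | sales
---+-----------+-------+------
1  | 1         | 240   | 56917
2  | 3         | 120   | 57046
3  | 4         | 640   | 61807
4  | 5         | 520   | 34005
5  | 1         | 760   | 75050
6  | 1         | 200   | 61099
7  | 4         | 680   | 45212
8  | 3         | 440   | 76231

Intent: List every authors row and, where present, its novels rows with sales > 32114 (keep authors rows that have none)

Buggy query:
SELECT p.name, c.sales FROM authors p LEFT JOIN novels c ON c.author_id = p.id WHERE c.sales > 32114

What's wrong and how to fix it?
Bug: Filtering c.sales in WHERE discards the NULL rows produced by LEFT JOIN, turning it into an inner join

Fix: Put 'c.sales > 32114' in the JOIN's ON clause instead of WHERE

Corrected query:
SELECT p.name, c.sales FROM authors p LEFT JOIN novels c ON c.author_id = p.id AND c.sales > 32114

Result:
name    | sales
--------+------
Austen  | 56917
Austen  | 61099
Austen  | 75050
Le Guin | NULL 
Atwood  | 57046
Atwood  | 76231
Asimov  | 45212
Asimov  | 61807
Borges  | 34005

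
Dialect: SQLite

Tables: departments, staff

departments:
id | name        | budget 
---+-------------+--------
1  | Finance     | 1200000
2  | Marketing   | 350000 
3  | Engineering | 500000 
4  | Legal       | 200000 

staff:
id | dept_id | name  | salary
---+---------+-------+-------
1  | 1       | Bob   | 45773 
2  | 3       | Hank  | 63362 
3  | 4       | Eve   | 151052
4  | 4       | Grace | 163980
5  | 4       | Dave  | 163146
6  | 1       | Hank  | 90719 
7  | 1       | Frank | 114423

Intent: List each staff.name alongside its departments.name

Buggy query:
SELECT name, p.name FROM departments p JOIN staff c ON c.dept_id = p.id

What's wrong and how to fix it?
Bug: 'name' exists in both joined tables, so the database can't tell which one is meant

Fix: Prefix ambiguous columns with the table alias

Corrected query:
SELECT c.name, p.name FROM departments p JOIN staff c ON c.dept_id = p.id

Result:
name  | name       
------+------------
Bob   | Finance    
Hank  | Engineering
Eve   | Legal      
Grace | Legal      
Dave  | Legal      
Hank  | Finance    
Frank | Finance    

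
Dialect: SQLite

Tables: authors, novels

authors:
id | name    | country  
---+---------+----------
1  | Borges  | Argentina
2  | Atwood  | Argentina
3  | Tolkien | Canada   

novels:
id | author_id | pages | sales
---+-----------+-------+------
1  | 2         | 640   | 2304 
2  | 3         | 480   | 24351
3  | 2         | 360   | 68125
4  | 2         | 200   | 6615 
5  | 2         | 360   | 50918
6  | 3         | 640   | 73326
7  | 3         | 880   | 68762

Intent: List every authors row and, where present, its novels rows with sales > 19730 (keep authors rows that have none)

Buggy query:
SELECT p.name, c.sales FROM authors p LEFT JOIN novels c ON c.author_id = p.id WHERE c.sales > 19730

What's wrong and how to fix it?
Bug: A WHERE condition on the right-hand table after LEFT JOIN drops unmatched parents

Fix: Put 'c.sales > 19730' in the JOIN's ON clause instead of WHERE

Corrected query:
SELECT p.name, c.sales FROM authors p LEFT JOIN novels c ON c.author_id = p.id AND c.sales > 19730

Result:
name    | sales
--------+------
Borges  | NULL 
Atwood  | 50918
Atwood  | 68125
Tolkien | 24351
Tolkien | 68762
Tolkien | 73326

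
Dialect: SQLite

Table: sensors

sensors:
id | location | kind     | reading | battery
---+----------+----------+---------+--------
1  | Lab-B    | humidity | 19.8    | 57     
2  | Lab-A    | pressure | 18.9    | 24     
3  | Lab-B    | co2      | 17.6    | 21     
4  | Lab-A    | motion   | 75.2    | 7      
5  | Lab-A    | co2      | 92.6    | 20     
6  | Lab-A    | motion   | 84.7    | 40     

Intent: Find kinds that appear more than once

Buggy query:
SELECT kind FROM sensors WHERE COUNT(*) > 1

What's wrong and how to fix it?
Bug: WHERE can't reference COUNT(*); aggregates are computed after WHERE

Fix: Group first, then use HAVING for the count condition

Corrected query:
SELECT kind FROM sensors GROUP BY kind HAVING COUNT(*) > 1

Result:
kind  
------
co2   
motion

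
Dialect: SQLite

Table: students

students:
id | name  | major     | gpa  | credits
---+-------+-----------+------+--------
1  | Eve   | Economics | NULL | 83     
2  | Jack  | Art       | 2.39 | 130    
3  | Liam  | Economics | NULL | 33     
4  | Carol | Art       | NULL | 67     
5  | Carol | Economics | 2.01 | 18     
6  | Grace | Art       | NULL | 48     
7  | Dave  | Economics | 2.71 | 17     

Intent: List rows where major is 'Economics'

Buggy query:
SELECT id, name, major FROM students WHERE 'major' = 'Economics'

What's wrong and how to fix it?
Bug: Single quotes denote string literals in SQL; the column name is being compared as a constant string

Fix: Reference the column as major without single quotes

Corrected query:
SELECT id, name, major FROM students WHERE major = 'Economics'

Result:
id | name  | major    
---+-------+----------
1  | Eve   | Economics
3  | Liam  | Economics
5  | Carol | Economics
7  | Dave  | Economics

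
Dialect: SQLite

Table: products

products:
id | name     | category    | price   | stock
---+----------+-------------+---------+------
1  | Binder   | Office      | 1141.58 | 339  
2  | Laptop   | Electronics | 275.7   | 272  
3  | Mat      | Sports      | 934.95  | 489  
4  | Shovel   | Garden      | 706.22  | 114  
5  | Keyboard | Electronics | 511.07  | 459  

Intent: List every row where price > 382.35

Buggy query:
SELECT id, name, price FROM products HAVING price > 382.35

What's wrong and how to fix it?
Bug: This is a non-aggregate query (no GROUP BY, no aggregates), so in SQLite the HAVING clause is invalid here; a row-level condition belongs in WHERE

Fix: Use WHERE for row-level filtering

Corrected query:
SELECT id, name, price FROM products WHERE price > 382.35

Result:
id | name     | price  
---+----------+--------
1  | Binder   | 1141.58
3  | Mat      | 934.95 
4  | Shovel   | 706.22 
5  | Keyboard | 511.07 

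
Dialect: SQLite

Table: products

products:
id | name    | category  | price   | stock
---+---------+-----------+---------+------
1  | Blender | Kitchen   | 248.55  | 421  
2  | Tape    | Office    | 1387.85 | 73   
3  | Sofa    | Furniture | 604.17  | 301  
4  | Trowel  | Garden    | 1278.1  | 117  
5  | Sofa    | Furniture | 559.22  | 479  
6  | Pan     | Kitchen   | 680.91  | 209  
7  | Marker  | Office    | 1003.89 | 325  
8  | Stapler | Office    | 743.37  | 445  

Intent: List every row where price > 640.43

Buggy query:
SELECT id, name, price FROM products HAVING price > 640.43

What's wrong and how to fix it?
Bug: This is a non-aggregate query (no GROUP BY, no aggregates), so in SQLite the HAVING clause is invalid here; a row-level condition belongs in WHERE

Fix: Replace HAVING with WHERE since the condition applies to individual rows

Corrected query:
SELECT id, name, price FROM products WHERE price > 640.43

Result:
id | name    | price  
---+---------+--------
2  | Tape    | 1387.85
4  | Trowel  | 1278.1 
6  | Pan     | 680.91 
7  | Marker  | 1003.89
8  | Stapler | 743.37 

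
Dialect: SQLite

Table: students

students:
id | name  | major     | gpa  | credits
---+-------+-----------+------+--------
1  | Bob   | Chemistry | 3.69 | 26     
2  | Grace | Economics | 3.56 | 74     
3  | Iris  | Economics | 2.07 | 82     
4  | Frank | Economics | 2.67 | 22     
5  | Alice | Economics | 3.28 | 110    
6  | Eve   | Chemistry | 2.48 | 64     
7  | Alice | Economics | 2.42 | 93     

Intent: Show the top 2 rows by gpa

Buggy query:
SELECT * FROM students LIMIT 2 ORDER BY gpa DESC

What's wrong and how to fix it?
Bug: LIMIT must come after ORDER BY

Fix: Sort with ORDER BY, then apply LIMIT

Corrected query:
SELECT * FROM students ORDER BY gpa DESC LIMIT 2

Result:
id | name  | major     | gpa  | credits
---+-------+-----------+------+--------
1  | Bob   | Chemistry | 3.69 | 26     
2  | Grace | Economics | 3.56 | 74     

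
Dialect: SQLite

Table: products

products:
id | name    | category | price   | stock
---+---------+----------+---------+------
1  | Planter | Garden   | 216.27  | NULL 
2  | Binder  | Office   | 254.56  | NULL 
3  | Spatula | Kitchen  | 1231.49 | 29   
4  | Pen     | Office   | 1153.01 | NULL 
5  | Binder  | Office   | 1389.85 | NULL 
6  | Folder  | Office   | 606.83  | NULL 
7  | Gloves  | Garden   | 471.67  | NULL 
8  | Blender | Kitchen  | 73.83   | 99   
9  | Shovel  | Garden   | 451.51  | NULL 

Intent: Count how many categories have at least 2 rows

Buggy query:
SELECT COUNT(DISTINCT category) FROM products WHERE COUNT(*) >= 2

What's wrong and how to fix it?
Bug: WHERE filters individual rows, not groups, so a group-level COUNT is invalid there

Fix: Use a subquery that GROUPs and filters with HAVING, then count its rows

Corrected query:
SELECT COUNT(*) FROM (SELECT category FROM products GROUP BY category HAVING COUNT(*) >= 2)

Result:
COUNT(*)
--------
3       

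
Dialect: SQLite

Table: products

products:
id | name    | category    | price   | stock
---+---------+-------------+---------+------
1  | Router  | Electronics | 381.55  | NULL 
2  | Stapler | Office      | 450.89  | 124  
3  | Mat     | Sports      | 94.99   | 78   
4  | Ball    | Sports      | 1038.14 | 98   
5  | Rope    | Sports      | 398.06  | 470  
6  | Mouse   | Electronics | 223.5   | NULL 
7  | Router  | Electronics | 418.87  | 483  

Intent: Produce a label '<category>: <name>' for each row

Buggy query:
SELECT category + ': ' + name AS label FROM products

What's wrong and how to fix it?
Bug: '+' is numeric addition; on text columns SQLite converts them to 0 instead of concatenating

Fix: Use the || operator for string concatenation

Corrected query:
SELECT category || ': ' || name AS label FROM products

Result:
label              
-------------------
Electronics: Router
Office: Stapler    
Sports: Mat        
Sports: Ball       
Sports: Rope       
Electronics: Mouse 
Electronics: Router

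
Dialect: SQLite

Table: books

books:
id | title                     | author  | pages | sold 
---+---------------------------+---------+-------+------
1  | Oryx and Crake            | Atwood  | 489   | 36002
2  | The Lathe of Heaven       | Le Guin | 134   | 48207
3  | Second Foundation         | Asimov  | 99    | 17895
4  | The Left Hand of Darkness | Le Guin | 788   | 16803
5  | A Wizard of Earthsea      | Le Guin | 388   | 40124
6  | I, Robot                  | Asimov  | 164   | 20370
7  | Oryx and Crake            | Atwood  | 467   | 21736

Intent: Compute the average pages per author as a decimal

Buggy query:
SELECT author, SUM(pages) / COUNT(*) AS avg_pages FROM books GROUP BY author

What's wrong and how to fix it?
Bug: Both operands are integers, so '/' performs integer division and truncates

Fix: Cast one side to REAL so the division keeps the fractional part

Corrected query:
SELECT author, SUM(pages) * 1.0 / COUNT(*) AS avg_pages FROM books GROUP BY author

Result:
author  | avg_pages 
--------+-----------
Asimov  | 131.5     
Atwood  | 478       
Le Guin | 436.666667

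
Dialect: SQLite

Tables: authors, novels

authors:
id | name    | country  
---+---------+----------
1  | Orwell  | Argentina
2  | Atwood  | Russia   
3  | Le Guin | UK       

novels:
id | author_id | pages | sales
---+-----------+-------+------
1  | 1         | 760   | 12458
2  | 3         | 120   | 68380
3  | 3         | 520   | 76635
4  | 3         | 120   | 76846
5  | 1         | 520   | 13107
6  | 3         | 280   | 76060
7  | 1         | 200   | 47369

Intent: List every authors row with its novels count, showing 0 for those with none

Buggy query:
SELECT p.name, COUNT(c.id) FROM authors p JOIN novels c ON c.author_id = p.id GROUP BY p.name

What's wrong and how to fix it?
Bug: INNER JOIN drops authors rows that have no matching novels rows

Fix: Use LEFT JOIN so parents without children still appear (COUNT(c.id) gives 0)

Corrected query:
SELECT p.name, COUNT(c.id) FROM authors p LEFT JOIN novels c ON c.author_id = p.id GROUP BY p.name

Result:
name    | COUNT(c.id)
--------+------------
Atwood  | 0          
Le Guin | 4          
Orwell  | 3          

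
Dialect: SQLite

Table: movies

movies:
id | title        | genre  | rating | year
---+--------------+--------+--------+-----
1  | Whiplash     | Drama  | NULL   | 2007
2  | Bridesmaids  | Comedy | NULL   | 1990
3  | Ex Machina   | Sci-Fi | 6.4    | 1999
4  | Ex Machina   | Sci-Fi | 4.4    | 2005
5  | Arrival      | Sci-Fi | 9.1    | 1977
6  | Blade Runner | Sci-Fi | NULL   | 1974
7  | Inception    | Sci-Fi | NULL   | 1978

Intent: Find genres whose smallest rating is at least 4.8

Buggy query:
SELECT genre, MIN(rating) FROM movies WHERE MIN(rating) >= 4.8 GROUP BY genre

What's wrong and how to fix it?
Bug: MIN() in WHERE is a misuse of aggregate

Fix: Replace WHERE with HAVING after the GROUP BY

Corrected query:
SELECT genre, MIN(rating) FROM movies GROUP BY genre HAVING MIN(rating) >= 4.8

Result:
(no rows)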